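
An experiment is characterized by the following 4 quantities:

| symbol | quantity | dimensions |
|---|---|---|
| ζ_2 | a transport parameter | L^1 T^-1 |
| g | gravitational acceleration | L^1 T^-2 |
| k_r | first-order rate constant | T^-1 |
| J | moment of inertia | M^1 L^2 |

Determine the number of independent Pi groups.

1

There are 4 variables and 3 base dimensions (M, L, T).
The dimension matrix has rank 3.
Independent dimensionless groups: 4 − 3 = 1.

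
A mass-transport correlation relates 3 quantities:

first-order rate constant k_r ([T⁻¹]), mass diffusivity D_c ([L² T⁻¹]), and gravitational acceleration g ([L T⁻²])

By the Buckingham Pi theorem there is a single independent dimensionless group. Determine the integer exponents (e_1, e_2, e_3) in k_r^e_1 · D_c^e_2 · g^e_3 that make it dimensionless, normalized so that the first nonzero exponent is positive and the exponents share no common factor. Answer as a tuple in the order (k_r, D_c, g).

L: e_1·(0) + e_2·(2) + e_3·(1) = 0
T: e_1·(-1) + e_2·(-1) + e_3·(-2) = 0
Solving this homogeneous linear system for the smallest-integer solution (first nonzero entry positive) gives (3, 1, -2).

(3, 1, -2)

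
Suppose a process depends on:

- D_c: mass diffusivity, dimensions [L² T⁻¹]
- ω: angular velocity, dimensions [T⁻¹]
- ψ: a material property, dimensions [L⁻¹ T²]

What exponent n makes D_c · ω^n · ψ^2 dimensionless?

3

Balance the T exponent: (-1)·n from ω, plus (-1) + 2·(2) = 3 from the rest, must sum to zero.
−n + 3 = 0, so n = 3.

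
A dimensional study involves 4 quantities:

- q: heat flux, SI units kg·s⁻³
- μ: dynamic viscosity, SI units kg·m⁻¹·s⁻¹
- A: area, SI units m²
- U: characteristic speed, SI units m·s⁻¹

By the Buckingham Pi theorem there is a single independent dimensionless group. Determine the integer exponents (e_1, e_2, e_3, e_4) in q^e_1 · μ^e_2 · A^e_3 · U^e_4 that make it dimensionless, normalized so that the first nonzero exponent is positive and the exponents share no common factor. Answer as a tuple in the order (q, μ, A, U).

(2, -2, 1, -4)

M: e_1·(1) + e_2·(1) + e_3·(0) + e_4·(0) = 0
L: e_1·(0) + e_2·(-1) + e_3·(2) + e_4·(1) = 0
T: e_1·(-3) + e_2·(-1) + e_3·(0) + e_4·(-1) = 0
Solving this homogeneous linear system for the smallest-integer solution (first nonzero entry positive) gives (2, -2, 1, -4).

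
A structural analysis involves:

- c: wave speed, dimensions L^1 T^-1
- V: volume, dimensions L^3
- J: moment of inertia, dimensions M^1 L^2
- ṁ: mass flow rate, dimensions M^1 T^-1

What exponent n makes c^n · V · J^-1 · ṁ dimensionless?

-1

Balance the L exponent: (1)·n from c, plus (3) − (2) + (0) = 1 from the rest, must sum to zero.
n + 1 = 0, so n = -1.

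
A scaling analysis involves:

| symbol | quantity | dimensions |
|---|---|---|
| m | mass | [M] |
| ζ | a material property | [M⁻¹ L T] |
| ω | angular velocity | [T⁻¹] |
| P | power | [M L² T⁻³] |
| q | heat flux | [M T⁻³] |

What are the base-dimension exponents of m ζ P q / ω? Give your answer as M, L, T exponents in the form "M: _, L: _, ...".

M: 2, L: 3, T: -4

Collect each base-dimension exponent across the product:
  M: (1) + (-1) − (0) + (1) + (1) = 2
  L: (0) + (1) − (0) + (2) + (0) = 3
  T: (0) + (1) − (-1) + (-3) + (-3) = -4
So the dimensions are [M² L³ T⁻⁴].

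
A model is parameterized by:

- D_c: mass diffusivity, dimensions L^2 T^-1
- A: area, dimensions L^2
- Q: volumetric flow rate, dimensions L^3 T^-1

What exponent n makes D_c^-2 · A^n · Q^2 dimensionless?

Balance the L exponent: (2)·n from A, plus −2·(2) + 2·(3) = 2 from the rest, must sum to zero.
2n + 2 = 0, so n = -1.

-1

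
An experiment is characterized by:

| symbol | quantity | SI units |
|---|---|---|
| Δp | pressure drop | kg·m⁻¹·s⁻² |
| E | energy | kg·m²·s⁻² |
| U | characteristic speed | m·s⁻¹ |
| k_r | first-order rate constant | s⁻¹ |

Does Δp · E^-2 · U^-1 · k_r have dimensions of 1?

Sum the exponent of each base dimension across the product:
  M: [Δp]_M − 2·[E]_M − [U]_M + [k_r]_M = (1) − 2·(1) − (0) + (0) = -1
  L: [Δp]_L − 2·[E]_L − [U]_L + [k_r]_L = (-1) − 2·(2) − (1) + (0) = -6
  T: [Δp]_T − 2·[E]_T − [U]_T + [k_r]_T = (-2) − 2·(-2) − (-1) + (-1) = 2
Net dimensions [M⁻¹ L⁻⁶ T²] ≠ [1] — not dimensionless.

no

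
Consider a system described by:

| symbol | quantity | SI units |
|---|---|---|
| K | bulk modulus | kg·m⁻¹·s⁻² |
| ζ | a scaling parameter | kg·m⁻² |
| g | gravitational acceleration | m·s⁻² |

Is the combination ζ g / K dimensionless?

Sum the exponent of each base dimension across the product:
  M: −[K]_M + [ζ]_M + [g]_M = −(1) + (1) + (0) = 0
  L: −[K]_L + [ζ]_L + [g]_L = −(-1) + (-2) + (1) = 0
  T: −[K]_T + [ζ]_T + [g]_T = −(-2) + (0) + (-2) = 0
All base exponents vanish — dimensionless.

yes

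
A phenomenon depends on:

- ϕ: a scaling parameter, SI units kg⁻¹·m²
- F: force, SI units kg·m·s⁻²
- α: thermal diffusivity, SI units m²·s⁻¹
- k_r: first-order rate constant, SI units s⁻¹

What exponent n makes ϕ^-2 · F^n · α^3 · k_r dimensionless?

Balance the M exponent: (1)·n from F, plus −2·(-1) + 3·(0) + (0) = 2 from the rest, must sum to zero.
n + 2 = 0, so n = -2.

-2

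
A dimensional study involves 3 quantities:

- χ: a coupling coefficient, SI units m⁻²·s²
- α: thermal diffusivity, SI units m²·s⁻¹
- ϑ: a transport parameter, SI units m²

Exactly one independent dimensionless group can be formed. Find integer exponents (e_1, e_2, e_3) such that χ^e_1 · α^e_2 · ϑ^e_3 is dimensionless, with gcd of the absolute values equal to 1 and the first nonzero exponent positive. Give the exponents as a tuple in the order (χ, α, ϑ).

(1, 2, -1)

L: e_1·(-2) + e_2·(2) + e_3·(2) = 0
T: e_1·(2) + e_2·(-1) + e_3·(0) = 0
Solving this homogeneous linear system for the smallest-integer solution (first nonzero entry positive) gives (1, 2, -1).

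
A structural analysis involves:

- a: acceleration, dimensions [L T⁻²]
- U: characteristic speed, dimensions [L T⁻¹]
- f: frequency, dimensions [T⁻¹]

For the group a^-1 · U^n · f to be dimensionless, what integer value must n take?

1

Balance the L exponent: (1)·n from U, plus −(1) + (0) = -1 from the rest, must sum to zero.
n − 1 = 0, so n = 1.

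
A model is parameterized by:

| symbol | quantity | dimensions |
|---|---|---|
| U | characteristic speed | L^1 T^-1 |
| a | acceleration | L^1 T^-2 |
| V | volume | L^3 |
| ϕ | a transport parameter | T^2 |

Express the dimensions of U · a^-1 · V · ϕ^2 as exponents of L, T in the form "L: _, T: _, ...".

Collect each base-dimension exponent across the product:
  L: (1) − (1) + (3) + 2·(0) = 3
  T: (-1) − (-2) + (0) + 2·(2) = 5
So the dimensions are [L³ T⁵].

L: 3, T: 5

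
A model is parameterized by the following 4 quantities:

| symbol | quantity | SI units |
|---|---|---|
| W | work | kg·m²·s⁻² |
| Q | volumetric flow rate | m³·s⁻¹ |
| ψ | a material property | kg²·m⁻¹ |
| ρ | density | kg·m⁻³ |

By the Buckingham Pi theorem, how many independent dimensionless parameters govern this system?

There are 4 variables and 3 base dimensions (M, L, T).
The dimension matrix has rank 3.
Independent dimensionless groups: 4 − 3 = 1.

1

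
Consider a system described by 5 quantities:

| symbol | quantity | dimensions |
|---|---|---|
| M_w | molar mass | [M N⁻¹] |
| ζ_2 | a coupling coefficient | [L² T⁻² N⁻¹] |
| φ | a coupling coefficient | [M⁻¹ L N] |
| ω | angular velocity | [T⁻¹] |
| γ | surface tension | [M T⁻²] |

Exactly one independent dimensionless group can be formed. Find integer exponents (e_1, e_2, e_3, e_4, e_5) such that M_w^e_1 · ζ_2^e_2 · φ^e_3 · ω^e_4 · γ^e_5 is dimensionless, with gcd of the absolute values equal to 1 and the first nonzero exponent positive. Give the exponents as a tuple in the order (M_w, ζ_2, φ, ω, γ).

M: e_1·(1) + e_2·(0) + e_3·(-1) + e_4·(0) + e_5·(1) = 0
L: e_1·(0) + e_2·(2) + e_3·(1) + e_4·(0) + e_5·(0) = 0
T: e_1·(0) + e_2·(-2) + e_3·(0) + e_4·(-1) + e_5·(-2) = 0
N: e_1·(-1) + e_2·(-1) + e_3·(1) + e_4·(0) + e_5·(0) = 0
Solving this homogeneous linear system for the smallest-integer solution (first nonzero entry positive) gives (3, -1, 2, 4, -1).

(3, -1, 2, 4, -1)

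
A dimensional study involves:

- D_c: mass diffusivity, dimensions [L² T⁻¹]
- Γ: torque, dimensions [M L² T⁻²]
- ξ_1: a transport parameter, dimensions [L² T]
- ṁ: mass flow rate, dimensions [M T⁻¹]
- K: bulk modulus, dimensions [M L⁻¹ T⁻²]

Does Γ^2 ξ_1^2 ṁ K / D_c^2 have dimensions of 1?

Sum the exponent of each base dimension across the product:
  M: −2·[D_c]_M + 2·[Γ]_M + 2·[ξ_1]_M + [ṁ]_M + [K]_M = −2·(0) + 2·(1) + 2·(0) + (1) + (1) = 4
  L: −2·[D_c]_L + 2·[Γ]_L + 2·[ξ_1]_L + [ṁ]_L + [K]_L = −2·(2) + 2·(2) + 2·(2) + (0) + (-1) = 3
  T: −2·[D_c]_T + 2·[Γ]_T + 2·[ξ_1]_T + [ṁ]_T + [K]_T = −2·(-1) + 2·(-2) + 2·(1) + (-1) + (-2) = -3
Net dimensions [M⁴ L³ T⁻³] ≠ [1] — not dimensionless.

no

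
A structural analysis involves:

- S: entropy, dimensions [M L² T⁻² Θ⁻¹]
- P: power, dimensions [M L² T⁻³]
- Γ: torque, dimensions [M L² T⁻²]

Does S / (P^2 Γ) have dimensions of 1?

no

Sum the exponent of each base dimension across the product:
  M: [S]_M − 2·[P]_M − [Γ]_M = (1) − 2·(1) − (1) = -2
  L: [S]_L − 2·[P]_L − [Γ]_L = (2) − 2·(2) − (2) = -4
  T: [S]_T − 2·[P]_T − [Γ]_T = (-2) − 2·(-3) − (-2) = 6
  Θ: [S]_Θ − 2·[P]_Θ − [Γ]_Θ = (-1) − 2·(0) − (0) = -1
Net dimensions [M⁻² L⁻⁴ T⁶ Θ⁻¹] ≠ [1] — not dimensionless.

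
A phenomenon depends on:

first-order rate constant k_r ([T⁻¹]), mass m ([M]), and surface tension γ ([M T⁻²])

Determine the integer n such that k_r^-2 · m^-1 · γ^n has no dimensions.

Balance the M exponent: (1)·n from γ, plus −2·(0) − (1) = -1 from the rest, must sum to zero.
n − 1 = 0, so n = 1.

1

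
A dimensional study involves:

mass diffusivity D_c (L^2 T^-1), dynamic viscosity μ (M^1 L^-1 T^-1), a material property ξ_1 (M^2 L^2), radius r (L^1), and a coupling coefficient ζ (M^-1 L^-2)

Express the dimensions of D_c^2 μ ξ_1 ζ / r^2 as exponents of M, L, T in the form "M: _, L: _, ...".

M: 2, L: 1, T: -3

Collect each base-dimension exponent across the product:
  M: 2·(0) + (1) + (2) − 2·(0) + (-1) = 2
  L: 2·(2) + (-1) + (2) − 2·(1) + (-2) = 1
  T: 2·(-1) + (-1) + (0) − 2·(0) + (0) = -3
So the dimensions are [M² L T⁻³].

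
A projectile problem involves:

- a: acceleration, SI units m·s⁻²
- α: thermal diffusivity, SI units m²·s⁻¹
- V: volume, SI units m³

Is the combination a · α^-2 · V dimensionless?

Sum the exponent of each base dimension across the product:
  L: [a]_L − 2·[α]_L + [V]_L = (1) − 2·(2) + (3) = 0
  T: [a]_T − 2·[α]_T + [V]_T = (-2) − 2·(-1) + (0) = 0
All base exponents vanish — dimensionless.

yes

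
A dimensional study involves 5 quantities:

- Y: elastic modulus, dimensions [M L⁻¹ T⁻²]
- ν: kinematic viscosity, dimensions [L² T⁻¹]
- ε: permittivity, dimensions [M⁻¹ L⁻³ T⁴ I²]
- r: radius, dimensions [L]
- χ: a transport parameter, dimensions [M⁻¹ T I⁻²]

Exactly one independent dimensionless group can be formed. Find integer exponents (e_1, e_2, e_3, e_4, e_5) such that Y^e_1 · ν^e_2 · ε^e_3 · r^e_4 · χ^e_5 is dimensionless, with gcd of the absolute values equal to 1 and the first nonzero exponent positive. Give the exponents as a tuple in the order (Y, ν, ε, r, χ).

M: e_1·(1) + e_2·(0) + e_3·(-1) + e_4·(0) + e_5·(-1) = 0
L: e_1·(-1) + e_2·(2) + e_3·(-3) + e_4·(1) + e_5·(0) = 0
T: e_1·(-2) + e_2·(-1) + e_3·(4) + e_4·(0) + e_5·(1) = 0
I: e_1·(0) + e_2·(0) + e_3·(2) + e_4·(0) + e_5·(-2) = 0
Solving this homogeneous linear system for the smallest-integer solution (first nonzero entry positive) gives (2, 1, 1, 3, 1).

(2, 1, 1, 3, 1)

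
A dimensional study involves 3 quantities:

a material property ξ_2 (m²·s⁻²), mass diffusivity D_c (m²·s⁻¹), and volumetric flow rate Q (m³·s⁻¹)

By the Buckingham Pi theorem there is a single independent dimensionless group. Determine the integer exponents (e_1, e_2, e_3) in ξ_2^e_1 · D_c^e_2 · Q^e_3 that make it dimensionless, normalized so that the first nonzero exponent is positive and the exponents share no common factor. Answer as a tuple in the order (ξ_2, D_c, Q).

L: e_1·(2) + e_2·(2) + e_3·(3) = 0
T: e_1·(-2) + e_2·(-1) + e_3·(-1) = 0
Solving this homogeneous linear system for the smallest-integer solution (first nonzero entry positive) gives (1, -4, 2).

(1, -4, 2)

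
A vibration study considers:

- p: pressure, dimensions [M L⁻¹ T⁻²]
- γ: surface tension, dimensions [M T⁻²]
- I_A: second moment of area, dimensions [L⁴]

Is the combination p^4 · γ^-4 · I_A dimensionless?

Sum the exponent of each base dimension across the product:
  M: 4·[p]_M − 4·[γ]_M + [I_A]_M = 4·(1) − 4·(1) + (0) = 0
  L: 4·[p]_L − 4·[γ]_L + [I_A]_L = 4·(-1) − 4·(0) + (4) = 0
  T: 4·[p]_T − 4·[γ]_T + [I_A]_T = 4·(-2) − 4·(-2) + (0) = 0
All base exponents vanish — dimensionless.

yes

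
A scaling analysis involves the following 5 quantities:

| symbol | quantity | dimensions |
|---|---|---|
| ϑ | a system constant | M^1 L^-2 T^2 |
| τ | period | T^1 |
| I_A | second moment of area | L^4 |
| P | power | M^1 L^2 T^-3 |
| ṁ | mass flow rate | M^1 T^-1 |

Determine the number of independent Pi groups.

2

There are 5 variables and 3 base dimensions (M, L, T).
The dimension matrix has rank 3.
Independent dimensionless groups: 5 − 3 = 2.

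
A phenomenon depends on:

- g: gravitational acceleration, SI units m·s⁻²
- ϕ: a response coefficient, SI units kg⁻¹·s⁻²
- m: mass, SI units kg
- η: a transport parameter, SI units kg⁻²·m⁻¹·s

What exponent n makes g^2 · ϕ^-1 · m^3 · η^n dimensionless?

2

Balance the M exponent: (-2)·n from η, plus 2·(0) − (-1) + 3·(1) = 4 from the rest, must sum to zero.
-2n + 4 = 0, so n = 2.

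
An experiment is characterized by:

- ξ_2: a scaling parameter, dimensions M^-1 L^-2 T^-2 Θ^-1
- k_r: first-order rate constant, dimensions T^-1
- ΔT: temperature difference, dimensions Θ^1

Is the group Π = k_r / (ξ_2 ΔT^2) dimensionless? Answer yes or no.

no

Sum the exponent of each base dimension across the product:
  M: −[ξ_2]_M + [k_r]_M − 2·[ΔT]_M = −(-1) + (0) − 2·(0) = 1
  L: −[ξ_2]_L + [k_r]_L − 2·[ΔT]_L = −(-2) + (0) − 2·(0) = 2
  T: −[ξ_2]_T + [k_r]_T − 2·[ΔT]_T = −(-2) + (-1) − 2·(0) = 1
  Θ: −[ξ_2]_Θ + [k_r]_Θ − 2·[ΔT]_Θ = −(-1) + (0) − 2·(1) = -1
Net dimensions [M L² T Θ⁻¹] ≠ [1] — not dimensionless.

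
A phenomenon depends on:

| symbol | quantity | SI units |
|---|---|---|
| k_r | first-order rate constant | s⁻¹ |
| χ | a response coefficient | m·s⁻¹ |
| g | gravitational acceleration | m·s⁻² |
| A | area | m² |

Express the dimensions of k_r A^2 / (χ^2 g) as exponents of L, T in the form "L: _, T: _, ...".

L: 1, T: 3

Collect each base-dimension exponent across the product:
  L: (0) − 2·(1) − (1) + 2·(2) = 1
  T: (-1) − 2·(-1) − (-2) + 2·(0) = 3
So the dimensions are [L T³].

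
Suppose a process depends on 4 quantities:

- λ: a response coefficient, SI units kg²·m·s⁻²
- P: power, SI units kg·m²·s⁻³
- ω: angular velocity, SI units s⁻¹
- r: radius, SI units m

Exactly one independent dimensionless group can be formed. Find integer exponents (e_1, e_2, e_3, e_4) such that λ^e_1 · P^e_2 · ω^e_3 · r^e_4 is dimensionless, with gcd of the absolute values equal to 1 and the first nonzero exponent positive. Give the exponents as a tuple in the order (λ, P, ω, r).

M: e_1·(2) + e_2·(1) + e_3·(0) + e_4·(0) = 0
L: e_1·(1) + e_2·(2) + e_3·(0) + e_4·(1) = 0
T: e_1·(-2) + e_2·(-3) + e_3·(-1) + e_4·(0) = 0
Solving this homogeneous linear system for the smallest-integer solution (first nonzero entry positive) gives (1, -2, 4, 3).

(1, -2, 4, 3)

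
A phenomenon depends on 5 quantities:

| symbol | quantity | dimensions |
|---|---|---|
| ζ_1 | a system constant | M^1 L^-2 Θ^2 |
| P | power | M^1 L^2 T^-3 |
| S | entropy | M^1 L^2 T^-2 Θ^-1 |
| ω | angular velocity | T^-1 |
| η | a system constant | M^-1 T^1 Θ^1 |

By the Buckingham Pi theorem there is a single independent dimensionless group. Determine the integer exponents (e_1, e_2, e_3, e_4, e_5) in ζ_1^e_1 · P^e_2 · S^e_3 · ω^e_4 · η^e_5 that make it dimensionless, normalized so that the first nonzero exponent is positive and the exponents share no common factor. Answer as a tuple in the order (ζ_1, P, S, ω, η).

(1, -3, 4, 3, 2)

M: e_1·(1) + e_2·(1) + e_3·(1) + e_4·(0) + e_5·(-1) = 0
L: e_1·(-2) + e_2·(2) + e_3·(2) + e_4·(0) + e_5·(0) = 0
T: e_1·(0) + e_2·(-3) + e_3·(-2) + e_4·(-1) + e_5·(1) = 0
Θ: e_1·(2) + e_2·(0) + e_3·(-1) + e_4·(0) + e_5·(1) = 0
Solving this homogeneous linear system for the smallest-integer solution (first nonzero entry positive) gives (1, -3, 4, 3, 2).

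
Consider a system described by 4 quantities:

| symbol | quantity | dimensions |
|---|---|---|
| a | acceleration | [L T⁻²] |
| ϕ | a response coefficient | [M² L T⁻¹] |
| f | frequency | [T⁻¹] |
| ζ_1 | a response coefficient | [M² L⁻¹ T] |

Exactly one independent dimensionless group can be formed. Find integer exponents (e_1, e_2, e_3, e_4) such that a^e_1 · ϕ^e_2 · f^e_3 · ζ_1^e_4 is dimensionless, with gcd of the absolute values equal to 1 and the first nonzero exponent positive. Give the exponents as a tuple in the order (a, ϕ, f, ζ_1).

M: e_1·(0) + e_2·(2) + e_3·(0) + e_4·(2) = 0
L: e_1·(1) + e_2·(1) + e_3·(0) + e_4·(-1) = 0
T: e_1·(-2) + e_2·(-1) + e_3·(-1) + e_4·(1) = 0
Solving this homogeneous linear system for the smallest-integer solution (first nonzero entry positive) gives (2, -1, -2, 1).

(2, -1, -2, 1)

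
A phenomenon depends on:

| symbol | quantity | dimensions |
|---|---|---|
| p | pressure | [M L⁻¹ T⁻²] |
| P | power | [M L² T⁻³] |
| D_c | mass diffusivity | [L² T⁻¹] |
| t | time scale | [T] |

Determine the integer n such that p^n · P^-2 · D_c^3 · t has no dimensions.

2

Balance the M exponent: (1)·n from p, plus −2·(1) + 3·(0) + (0) = -2 from the rest, must sum to zero.
n − 2 = 0, so n = 2.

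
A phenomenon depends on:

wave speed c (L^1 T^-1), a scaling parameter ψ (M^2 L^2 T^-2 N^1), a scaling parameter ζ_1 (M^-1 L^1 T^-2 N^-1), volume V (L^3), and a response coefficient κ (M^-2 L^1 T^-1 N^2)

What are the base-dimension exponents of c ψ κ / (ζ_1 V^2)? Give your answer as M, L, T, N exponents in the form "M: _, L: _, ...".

Collect each base-dimension exponent across the product:
  M: (0) + (2) − (-1) − 2·(0) + (-2) = 1
  L: (1) + (2) − (1) − 2·(3) + (1) = -3
  T: (-1) + (-2) − (-2) − 2·(0) + (-1) = -2
  N: (0) + (1) − (-1) − 2·(0) + (2) = 4
So the dimensions are [M L⁻³ T⁻² N⁴].

M: 1, L: -3, T: -2, N: 4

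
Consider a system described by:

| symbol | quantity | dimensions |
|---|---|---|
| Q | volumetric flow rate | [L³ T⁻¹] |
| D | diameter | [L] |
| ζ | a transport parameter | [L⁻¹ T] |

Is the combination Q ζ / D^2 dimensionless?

Sum the exponent of each base dimension across the product:
  L: [Q]_L − 2·[D]_L + [ζ]_L = (3) − 2·(1) + (-1) = 0
  T: [Q]_T − 2·[D]_T + [ζ]_T = (-1) − 2·(0) + (1) = 0
All base exponents vanish — dimensionless.

yes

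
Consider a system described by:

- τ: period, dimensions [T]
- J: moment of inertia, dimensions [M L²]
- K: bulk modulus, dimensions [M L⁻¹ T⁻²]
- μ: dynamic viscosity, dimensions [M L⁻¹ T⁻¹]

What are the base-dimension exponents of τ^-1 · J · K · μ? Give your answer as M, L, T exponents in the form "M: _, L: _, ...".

Collect each base-dimension exponent across the product:
  M: −(0) + (1) + (1) + (1) = 3
  L: −(0) + (2) + (-1) + (-1) = 0
  T: −(1) + (0) + (-2) + (-1) = -4
So the dimensions are [M³ T⁻⁴].

M: 3, L: 0, T: -4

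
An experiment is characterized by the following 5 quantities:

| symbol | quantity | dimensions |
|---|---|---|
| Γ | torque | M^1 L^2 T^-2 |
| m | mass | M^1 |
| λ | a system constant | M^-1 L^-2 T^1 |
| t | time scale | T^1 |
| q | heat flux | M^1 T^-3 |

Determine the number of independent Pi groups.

2

There are 5 variables and 3 base dimensions (M, L, T).
The dimension matrix has rank 3.
Independent dimensionless groups: 5 − 3 = 2.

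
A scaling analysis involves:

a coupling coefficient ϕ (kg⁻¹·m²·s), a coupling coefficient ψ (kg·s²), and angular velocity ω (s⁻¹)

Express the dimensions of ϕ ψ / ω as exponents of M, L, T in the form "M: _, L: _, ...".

Collect each base-dimension exponent across the product:
  M: (-1) + (1) − (0) = 0
  L: (2) + (0) − (0) = 2
  T: (1) + (2) − (-1) = 4
So the dimensions are [L² T⁴].

M: 0, L: 2, T: 4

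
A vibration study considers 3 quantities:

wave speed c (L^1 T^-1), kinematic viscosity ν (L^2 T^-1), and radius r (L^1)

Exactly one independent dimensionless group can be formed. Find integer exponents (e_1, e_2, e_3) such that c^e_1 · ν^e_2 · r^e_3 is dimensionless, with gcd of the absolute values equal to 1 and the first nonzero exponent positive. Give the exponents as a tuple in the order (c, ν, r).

(1, -1, 1)

L: e_1·(1) + e_2·(2) + e_3·(1) = 0
T: e_1·(-1) + e_2·(-1) + e_3·(0) = 0
Solving this homogeneous linear system for the smallest-integer solution (first nonzero entry positive) gives (1, -1, 1).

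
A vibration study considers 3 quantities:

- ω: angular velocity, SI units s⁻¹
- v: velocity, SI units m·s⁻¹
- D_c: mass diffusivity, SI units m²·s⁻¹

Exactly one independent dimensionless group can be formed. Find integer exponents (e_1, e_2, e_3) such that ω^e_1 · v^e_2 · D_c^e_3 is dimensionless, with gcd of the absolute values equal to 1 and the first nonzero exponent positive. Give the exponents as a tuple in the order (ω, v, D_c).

(1, -2, 1)

L: e_1·(0) + e_2·(1) + e_3·(2) = 0
T: e_1·(-1) + e_2·(-1) + e_3·(-1) = 0
Solving this homogeneous linear system for the smallest-integer solution (first nonzero entry positive) gives (1, -2, 1).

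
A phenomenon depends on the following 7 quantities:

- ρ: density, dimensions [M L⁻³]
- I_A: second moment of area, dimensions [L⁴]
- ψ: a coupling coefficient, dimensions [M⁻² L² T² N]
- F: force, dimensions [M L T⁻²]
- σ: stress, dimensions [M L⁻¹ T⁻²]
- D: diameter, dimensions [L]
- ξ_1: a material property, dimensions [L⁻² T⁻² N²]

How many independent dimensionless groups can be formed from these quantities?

There are 7 variables and 4 base dimensions (M, L, T, N).
The dimension matrix has rank 4.
Independent dimensionless groups: 7 − 4 = 3.

3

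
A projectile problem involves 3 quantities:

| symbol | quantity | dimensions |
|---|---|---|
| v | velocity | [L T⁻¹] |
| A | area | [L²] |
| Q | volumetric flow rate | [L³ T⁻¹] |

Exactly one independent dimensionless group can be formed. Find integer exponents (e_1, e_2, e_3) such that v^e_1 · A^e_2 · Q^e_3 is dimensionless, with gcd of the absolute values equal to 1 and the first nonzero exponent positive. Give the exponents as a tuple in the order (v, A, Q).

L: e_1·(1) + e_2·(2) + e_3·(3) = 0
T: e_1·(-1) + e_2·(0) + e_3·(-1) = 0
Solving this homogeneous linear system for the smallest-integer solution (first nonzero entry positive) gives (1, 1, -1).

(1, 1, -1)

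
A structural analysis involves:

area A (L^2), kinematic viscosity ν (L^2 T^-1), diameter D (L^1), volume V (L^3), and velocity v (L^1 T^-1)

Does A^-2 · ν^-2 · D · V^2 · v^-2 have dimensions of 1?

no

Sum the exponent of each base dimension across the product:
  L: −2·[A]_L − 2·[ν]_L + [D]_L + 2·[V]_L − 2·[v]_L = −2·(2) − 2·(2) + (1) + 2·(3) − 2·(1) = -3
  T: −2·[A]_T − 2·[ν]_T + [D]_T + 2·[V]_T − 2·[v]_T = −2·(0) − 2·(-1) + (0) + 2·(0) − 2·(-1) = 4
Net dimensions [L⁻³ T⁴] ≠ [1] — not dimensionless.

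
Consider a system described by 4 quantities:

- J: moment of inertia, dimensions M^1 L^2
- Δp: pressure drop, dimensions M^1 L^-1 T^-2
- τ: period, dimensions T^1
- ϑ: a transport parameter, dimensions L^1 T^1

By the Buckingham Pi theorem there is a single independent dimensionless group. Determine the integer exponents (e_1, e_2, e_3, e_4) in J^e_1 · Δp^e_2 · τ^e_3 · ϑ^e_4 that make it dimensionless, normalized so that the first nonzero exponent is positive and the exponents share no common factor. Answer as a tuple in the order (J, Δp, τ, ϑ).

(1, -1, 1, -3)

M: e_1·(1) + e_2·(1) + e_3·(0) + e_4·(0) = 0
L: e_1·(2) + e_2·(-1) + e_3·(0) + e_4·(1) = 0
T: e_1·(0) + e_2·(-2) + e_3·(1) + e_4·(1) = 0
Solving this homogeneous linear system for the smallest-integer solution (first nonzero entry positive) gives (1, -1, 1, -3).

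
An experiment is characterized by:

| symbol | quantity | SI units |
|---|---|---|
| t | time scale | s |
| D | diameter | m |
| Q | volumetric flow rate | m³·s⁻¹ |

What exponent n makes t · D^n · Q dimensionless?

Balance the L exponent: (1)·n from D, plus (0) + (3) = 3 from the rest, must sum to zero.
n + 3 = 0, so n = -3.

-3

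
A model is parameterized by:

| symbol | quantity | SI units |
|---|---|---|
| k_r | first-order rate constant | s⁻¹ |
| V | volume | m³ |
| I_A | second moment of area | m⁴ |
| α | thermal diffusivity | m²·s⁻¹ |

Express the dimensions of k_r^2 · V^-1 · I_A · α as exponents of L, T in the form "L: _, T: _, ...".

L: 3, T: -3

Collect each base-dimension exponent across the product:
  L: 2·(0) − (3) + (4) + (2) = 3
  T: 2·(-1) − (0) + (0) + (-1) = -3
So the dimensions are [L³ T⁻³].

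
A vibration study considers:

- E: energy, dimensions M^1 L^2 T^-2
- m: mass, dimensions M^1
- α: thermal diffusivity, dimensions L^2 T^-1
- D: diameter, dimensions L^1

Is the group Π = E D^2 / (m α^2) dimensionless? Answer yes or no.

yes

Sum the exponent of each base dimension across the product:
  M: [E]_M − [m]_M − 2·[α]_M + 2·[D]_M = (1) − (1) − 2·(0) + 2·(0) = 0
  L: [E]_L − [m]_L − 2·[α]_L + 2·[D]_L = (2) − (0) − 2·(2) + 2·(1) = 0
  T: [E]_T − [m]_T − 2·[α]_T + 2·[D]_T = (-2) − (0) − 2·(-1) + 2·(0) = 0
All base exponents vanish — dimensionless.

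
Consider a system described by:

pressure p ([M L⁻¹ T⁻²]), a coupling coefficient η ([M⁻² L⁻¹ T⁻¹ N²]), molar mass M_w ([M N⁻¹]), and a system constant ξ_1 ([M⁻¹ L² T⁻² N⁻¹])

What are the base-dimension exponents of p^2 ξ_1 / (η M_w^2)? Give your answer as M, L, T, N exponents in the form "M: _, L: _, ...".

Collect each base-dimension exponent across the product:
  M: 2·(1) − (-2) − 2·(1) + (-1) = 1
  L: 2·(-1) − (-1) − 2·(0) + (2) = 1
  T: 2·(-2) − (-1) − 2·(0) + (-2) = -5
  N: 2·(0) − (2) − 2·(-1) + (-1) = -1
So the dimensions are [M L T⁻⁵ N⁻¹].

M: 1, L: 1, T: -5, N: -1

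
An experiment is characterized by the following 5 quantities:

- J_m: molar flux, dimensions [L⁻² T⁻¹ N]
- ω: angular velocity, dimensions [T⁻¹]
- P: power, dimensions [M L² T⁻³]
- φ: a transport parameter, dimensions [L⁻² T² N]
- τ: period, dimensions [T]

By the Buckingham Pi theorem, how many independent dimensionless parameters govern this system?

There are 5 variables and 4 base dimensions (M, L, T, N).
The dimension matrix has rank 3 (less than 4: the dimension vectors are linearly dependent).
Independent dimensionless groups: 5 − 3 = 2.

2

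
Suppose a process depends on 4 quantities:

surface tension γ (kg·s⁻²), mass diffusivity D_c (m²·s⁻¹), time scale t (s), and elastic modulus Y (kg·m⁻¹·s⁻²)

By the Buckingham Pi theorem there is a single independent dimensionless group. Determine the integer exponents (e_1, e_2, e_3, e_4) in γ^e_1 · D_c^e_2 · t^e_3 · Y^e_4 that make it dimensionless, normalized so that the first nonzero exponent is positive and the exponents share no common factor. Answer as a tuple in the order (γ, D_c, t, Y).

M: e_1·(1) + e_2·(0) + e_3·(0) + e_4·(1) = 0
L: e_1·(0) + e_2·(2) + e_3·(0) + e_4·(-1) = 0
T: e_1·(-2) + e_2·(-1) + e_3·(1) + e_4·(-2) = 0
Solving this homogeneous linear system for the smallest-integer solution (first nonzero entry positive) gives (2, -1, -1, -2).

(2, -1, -1, -2)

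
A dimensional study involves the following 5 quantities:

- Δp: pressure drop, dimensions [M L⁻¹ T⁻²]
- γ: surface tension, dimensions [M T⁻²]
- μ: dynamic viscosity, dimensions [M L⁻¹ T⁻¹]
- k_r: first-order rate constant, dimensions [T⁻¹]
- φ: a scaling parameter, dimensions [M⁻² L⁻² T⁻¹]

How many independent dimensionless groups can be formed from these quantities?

2

There are 5 variables and 3 base dimensions (M, L, T).
The dimension matrix has rank 3.
Independent dimensionless groups: 5 − 3 = 2.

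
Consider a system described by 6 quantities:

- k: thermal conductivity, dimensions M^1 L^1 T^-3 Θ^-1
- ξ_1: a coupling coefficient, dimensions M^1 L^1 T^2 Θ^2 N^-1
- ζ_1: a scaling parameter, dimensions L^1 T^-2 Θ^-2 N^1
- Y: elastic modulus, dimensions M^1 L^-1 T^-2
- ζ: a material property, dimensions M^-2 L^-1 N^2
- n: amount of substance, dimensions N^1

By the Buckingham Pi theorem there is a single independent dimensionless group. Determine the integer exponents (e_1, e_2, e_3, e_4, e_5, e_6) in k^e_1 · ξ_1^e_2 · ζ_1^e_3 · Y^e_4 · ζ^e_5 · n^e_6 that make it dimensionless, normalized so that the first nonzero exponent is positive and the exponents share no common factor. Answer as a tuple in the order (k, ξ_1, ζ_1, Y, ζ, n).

(2, -2, -3, -2, -1, 3)

M: e_1·(1) + e_2·(1) + e_3·(0) + e_4·(1) + e_5·(-2) + e_6·(0) = 0
L: e_1·(1) + e_2·(1) + e_3·(1) + e_4·(-1) + e_5·(-1) + e_6·(0) = 0
T: e_1·(-3) + e_2·(2) + e_3·(-2) + e_4·(-2) + e_5·(0) + e_6·(0) = 0
Θ: e_1·(-1) + e_2·(2) + e_3·(-2) + e_4·(0) + e_5·(0) + e_6·(0) = 0
N: e_1·(0) + e_2·(-1) + e_3·(1) + e_4·(0) + e_5·(2) + e_6·(1) = 0
Solving this homogeneous linear system for the smallest-integer solution (first nonzero entry positive) gives (2, -2, -3, -2, -1, 3).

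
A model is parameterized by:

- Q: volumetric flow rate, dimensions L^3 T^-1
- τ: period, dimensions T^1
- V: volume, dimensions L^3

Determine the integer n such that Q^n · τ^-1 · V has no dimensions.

Balance the L exponent: (3)·n from Q, plus −(0) + (3) = 3 from the rest, must sum to zero.
3n + 3 = 0, so n = -1.

-1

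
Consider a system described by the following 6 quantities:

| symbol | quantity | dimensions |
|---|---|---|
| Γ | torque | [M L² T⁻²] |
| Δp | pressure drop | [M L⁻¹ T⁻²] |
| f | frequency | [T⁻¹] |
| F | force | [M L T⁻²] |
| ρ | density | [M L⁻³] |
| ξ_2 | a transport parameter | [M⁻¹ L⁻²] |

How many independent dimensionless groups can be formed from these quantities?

3

There are 6 variables and 3 base dimensions (M, L, T).
The dimension matrix has rank 3.
Independent dimensionless groups: 6 − 3 = 3.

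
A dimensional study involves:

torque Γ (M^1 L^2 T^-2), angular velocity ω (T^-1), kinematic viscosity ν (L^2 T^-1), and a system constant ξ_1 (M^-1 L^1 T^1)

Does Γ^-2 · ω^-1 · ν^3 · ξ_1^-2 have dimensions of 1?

Sum the exponent of each base dimension across the product:
  M: −2·[Γ]_M − [ω]_M + 3·[ν]_M − 2·[ξ_1]_M = −2·(1) − (0) + 3·(0) − 2·(-1) = 0
  L: −2·[Γ]_L − [ω]_L + 3·[ν]_L − 2·[ξ_1]_L = −2·(2) − (0) + 3·(2) − 2·(1) = 0
  T: −2·[Γ]_T − [ω]_T + 3·[ν]_T − 2·[ξ_1]_T = −2·(-2) − (-1) + 3·(-1) − 2·(1) = 0
All base exponents vanish — dimensionless.

yes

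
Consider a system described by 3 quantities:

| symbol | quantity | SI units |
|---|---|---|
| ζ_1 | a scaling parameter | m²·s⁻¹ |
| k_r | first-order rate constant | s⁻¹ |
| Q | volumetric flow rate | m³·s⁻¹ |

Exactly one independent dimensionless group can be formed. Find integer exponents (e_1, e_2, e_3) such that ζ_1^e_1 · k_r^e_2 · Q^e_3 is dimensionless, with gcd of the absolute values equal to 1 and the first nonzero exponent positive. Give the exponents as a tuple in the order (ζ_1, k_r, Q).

L: e_1·(2) + e_2·(0) + e_3·(3) = 0
T: e_1·(-1) + e_2·(-1) + e_3·(-1) = 0
Solving this homogeneous linear system for the smallest-integer solution (first nonzero entry positive) gives (3, -1, -2).

(3, -1, -2)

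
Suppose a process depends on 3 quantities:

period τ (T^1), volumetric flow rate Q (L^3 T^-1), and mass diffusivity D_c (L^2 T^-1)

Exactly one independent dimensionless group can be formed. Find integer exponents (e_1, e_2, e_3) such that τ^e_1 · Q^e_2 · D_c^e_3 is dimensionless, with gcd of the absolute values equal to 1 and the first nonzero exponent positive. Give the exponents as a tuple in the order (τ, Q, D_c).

L: e_1·(0) + e_2·(3) + e_3·(2) = 0
T: e_1·(1) + e_2·(-1) + e_3·(-1) = 0
Solving this homogeneous linear system for the smallest-integer solution (first nonzero entry positive) gives (1, -2, 3).

(1, -2, 3)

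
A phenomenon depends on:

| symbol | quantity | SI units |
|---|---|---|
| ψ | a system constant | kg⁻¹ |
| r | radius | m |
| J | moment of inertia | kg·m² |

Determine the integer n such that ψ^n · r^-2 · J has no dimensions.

1

Balance the M exponent: (-1)·n from ψ, plus −2·(0) + (1) = 1 from the rest, must sum to zero.
−n + 1 = 0, so n = 1.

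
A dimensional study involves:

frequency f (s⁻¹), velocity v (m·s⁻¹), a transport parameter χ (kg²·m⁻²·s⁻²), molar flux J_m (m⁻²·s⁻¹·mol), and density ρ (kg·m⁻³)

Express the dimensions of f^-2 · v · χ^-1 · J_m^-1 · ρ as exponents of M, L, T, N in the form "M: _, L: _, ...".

Collect each base-dimension exponent across the product:
  M: −2·(0) + (0) − (2) − (0) + (1) = -1
  L: −2·(0) + (1) − (-2) − (-2) + (-3) = 2
  T: −2·(-1) + (-1) − (-2) − (-1) + (0) = 4
  N: −2·(0) + (0) − (0) − (1) + (0) = -1
So the dimensions are [M⁻¹ L² T⁴ N⁻¹].

M: -1, L: 2, T: 4, N: -1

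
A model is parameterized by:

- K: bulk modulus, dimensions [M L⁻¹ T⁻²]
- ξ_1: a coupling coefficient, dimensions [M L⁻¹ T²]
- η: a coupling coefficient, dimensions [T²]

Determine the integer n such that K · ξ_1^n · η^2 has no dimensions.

-1

Balance the M exponent: (1)·n from ξ_1, plus (1) + 2·(0) = 1 from the rest, must sum to zero.
n + 1 = 0, so n = -1.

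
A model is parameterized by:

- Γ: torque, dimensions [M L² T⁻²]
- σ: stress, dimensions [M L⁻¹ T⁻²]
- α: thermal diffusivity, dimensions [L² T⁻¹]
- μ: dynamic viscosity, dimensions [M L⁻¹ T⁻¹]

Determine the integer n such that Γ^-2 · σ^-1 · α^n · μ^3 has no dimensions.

3

Balance the L exponent: (2)·n from α, plus −2·(2) − (-1) + 3·(-1) = -6 from the rest, must sum to zero.
2n − 6 = 0, so n = 3.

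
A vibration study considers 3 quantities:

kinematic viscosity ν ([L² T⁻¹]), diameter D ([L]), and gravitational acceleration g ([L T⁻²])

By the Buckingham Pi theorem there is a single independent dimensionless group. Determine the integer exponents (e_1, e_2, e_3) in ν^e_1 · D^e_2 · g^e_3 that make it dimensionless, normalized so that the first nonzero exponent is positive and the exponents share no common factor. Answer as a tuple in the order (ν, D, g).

(2, -3, -1)

L: e_1·(2) + e_2·(1) + e_3·(1) = 0
T: e_1·(-1) + e_2·(0) + e_3·(-2) = 0
Solving this homogeneous linear system for the smallest-integer solution (first nonzero entry positive) gives (2, -3, -1).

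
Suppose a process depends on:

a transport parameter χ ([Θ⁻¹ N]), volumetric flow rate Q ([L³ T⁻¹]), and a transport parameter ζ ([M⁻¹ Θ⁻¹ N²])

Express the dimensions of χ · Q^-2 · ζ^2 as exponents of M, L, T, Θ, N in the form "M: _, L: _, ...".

Collect each base-dimension exponent across the product:
  M: (0) − 2·(0) + 2·(-1) = -2
  L: (0) − 2·(3) + 2·(0) = -6
  T: (0) − 2·(-1) + 2·(0) = 2
  Θ: (-1) − 2·(0) + 2·(-1) = -3
  N: (1) − 2·(0) + 2·(2) = 5
So the dimensions are [M⁻² L⁻⁶ T² Θ⁻³ N⁵].

M: -2, L: -6, T: 2, Θ: -3, N: 5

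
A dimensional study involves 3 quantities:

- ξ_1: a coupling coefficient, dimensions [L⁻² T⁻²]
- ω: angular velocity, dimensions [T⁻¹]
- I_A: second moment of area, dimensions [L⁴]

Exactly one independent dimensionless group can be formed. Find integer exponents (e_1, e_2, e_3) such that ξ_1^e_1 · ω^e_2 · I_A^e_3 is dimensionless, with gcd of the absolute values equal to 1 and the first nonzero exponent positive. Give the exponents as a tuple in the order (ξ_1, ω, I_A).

L: e_1·(-2) + e_2·(0) + e_3·(4) = 0
T: e_1·(-2) + e_2·(-1) + e_3·(0) = 0
Solving this homogeneous linear system for the smallest-integer solution (first nonzero entry positive) gives (2, -4, 1).

(2, -4, 1)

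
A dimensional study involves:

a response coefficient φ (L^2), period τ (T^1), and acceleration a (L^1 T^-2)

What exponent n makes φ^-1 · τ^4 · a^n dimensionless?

2

Balance the L exponent: (1)·n from a, plus −(2) + 4·(0) = -2 from the rest, must sum to zero.
n − 2 = 0, so n = 2.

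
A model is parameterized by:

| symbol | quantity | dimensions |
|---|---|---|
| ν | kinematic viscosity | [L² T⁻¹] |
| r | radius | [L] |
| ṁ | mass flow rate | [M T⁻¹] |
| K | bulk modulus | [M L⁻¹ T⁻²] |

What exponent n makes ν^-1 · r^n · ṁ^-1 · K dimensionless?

Balance the L exponent: (1)·n from r, plus −(2) − (0) + (-1) = -3 from the rest, must sum to zero.
n − 3 = 0, so n = 3.

3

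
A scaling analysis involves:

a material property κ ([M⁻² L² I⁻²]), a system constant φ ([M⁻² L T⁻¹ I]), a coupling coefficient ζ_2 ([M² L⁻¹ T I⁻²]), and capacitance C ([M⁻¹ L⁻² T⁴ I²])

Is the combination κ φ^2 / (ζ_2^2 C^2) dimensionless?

no

Sum the exponent of each base dimension across the product:
  M: [κ]_M + 2·[φ]_M − 2·[ζ_2]_M − 2·[C]_M = (-2) + 2·(-2) − 2·(2) − 2·(-1) = -8
  L: [κ]_L + 2·[φ]_L − 2·[ζ_2]_L − 2·[C]_L = (2) + 2·(1) − 2·(-1) − 2·(-2) = 10
  T: [κ]_T + 2·[φ]_T − 2·[ζ_2]_T − 2·[C]_T = (0) + 2·(-1) − 2·(1) − 2·(4) = -12
  I: [κ]_I + 2·[φ]_I − 2·[ζ_2]_I − 2·[C]_I = (-2) + 2·(1) − 2·(-2) − 2·(2) = 0
Net dimensions [M⁻⁸ L¹⁰ T⁻¹²] ≠ [1] — not dimensionless.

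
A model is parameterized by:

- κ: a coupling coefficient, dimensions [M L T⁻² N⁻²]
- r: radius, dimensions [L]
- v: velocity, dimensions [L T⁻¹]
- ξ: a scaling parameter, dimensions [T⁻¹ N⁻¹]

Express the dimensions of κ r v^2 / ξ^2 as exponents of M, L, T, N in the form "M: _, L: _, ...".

M: 1, L: 4, T: -2, N: 0

Collect each base-dimension exponent across the product:
  M: (1) + (0) + 2·(0) − 2·(0) = 1
  L: (1) + (1) + 2·(1) − 2·(0) = 4
  T: (-2) + (0) + 2·(-1) − 2·(-1) = -2
  N: (-2) + (0) + 2·(0) − 2·(-1) = 0
So the dimensions are [M L⁴ T⁻²].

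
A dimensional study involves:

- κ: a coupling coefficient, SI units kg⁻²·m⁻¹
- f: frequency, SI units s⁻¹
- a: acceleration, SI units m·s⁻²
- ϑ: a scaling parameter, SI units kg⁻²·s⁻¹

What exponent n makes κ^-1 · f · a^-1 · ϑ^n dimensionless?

1

Balance the M exponent: (-2)·n from ϑ, plus −(-2) + (0) − (0) = 2 from the rest, must sum to zero.
-2n + 2 = 0, so n = 1.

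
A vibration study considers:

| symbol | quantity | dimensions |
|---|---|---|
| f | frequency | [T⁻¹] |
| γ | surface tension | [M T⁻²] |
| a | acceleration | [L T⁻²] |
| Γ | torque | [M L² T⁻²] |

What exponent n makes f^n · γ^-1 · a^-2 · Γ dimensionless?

4

Balance the T exponent: (-1)·n from f, plus −(-2) − 2·(-2) + (-2) = 4 from the rest, must sum to zero.
−n + 4 = 0, so n = 4.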